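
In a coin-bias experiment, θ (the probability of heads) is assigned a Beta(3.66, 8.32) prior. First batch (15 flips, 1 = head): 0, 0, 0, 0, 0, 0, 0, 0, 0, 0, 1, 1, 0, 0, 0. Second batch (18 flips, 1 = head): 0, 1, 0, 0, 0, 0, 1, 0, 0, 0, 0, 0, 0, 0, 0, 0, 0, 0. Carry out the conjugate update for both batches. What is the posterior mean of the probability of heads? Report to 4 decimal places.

0.1703

The Beta prior is conjugate to a Binomial/Bernoulli likelihood; the update adds successes to α and failures to β.
After batch 1: Beta(3.66+2, 8.32+13) = Beta(5.66, 21.32).
After batch 2: Beta(5.66+2, 21.32+16) = Beta(7.66, 37.32).
Posterior mean = α/(α+β) = 7.66/44.98 = 0.1703.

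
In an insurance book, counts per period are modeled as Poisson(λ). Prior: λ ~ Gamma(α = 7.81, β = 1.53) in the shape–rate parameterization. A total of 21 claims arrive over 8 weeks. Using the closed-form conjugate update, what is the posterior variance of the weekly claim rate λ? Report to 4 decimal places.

With a Gamma(shape α, rate β) prior, the Poisson likelihood is conjugate: the posterior is Gamma(α + ΣXᵢ, β + n).
Posterior: Gamma(α+S, β+n) = Gamma(7.81+21, 1.53+8) = Gamma(28.81, 9.53).
Var = α/β² = 28.81/9.53² = 0.3172.

0.3172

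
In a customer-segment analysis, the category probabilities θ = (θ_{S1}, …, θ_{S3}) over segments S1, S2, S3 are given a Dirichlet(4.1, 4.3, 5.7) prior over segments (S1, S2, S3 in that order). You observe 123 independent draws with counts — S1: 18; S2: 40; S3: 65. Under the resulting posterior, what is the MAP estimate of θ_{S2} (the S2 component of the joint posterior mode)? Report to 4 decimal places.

The Dirichlet prior is conjugate to the Multinomial likelihood: each posterior αⱼ = prior αⱼ + observed count nⱼ.
Posterior concentration: (22.1, 44.3, 70.7), total = 137.1.
Joint mode component: (α_{S2}−1)/(Σα−K) = 43.3/134.1 = 0.3229.

0.3229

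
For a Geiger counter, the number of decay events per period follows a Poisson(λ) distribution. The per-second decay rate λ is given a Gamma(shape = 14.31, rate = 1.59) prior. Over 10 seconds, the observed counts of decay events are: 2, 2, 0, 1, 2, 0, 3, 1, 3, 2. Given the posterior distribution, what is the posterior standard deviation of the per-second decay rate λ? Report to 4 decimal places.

With a Gamma(shape α, rate β) prior, the Poisson likelihood is conjugate: the posterior is Gamma(α + ΣXᵢ, β + n).
Sum of counts S = 16 over n = 10 seconds.
Posterior: Gamma(α+S, β+n) = Gamma(14.31+16, 1.59+10) = Gamma(30.31, 11.59).
SD = √α/β = √30.31/11.59 = 0.4750.

0.4750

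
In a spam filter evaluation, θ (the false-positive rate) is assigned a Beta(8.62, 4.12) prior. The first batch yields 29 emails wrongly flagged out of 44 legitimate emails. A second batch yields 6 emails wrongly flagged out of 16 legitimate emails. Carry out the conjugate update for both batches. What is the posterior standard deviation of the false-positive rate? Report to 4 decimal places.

0.0571

The Beta prior is conjugate to a Binomial/Bernoulli likelihood; the update adds successes to α and failures to β.
After batch 1: Beta(8.62+29, 4.12+15) = Beta(37.62, 19.12).
After batch 2: Beta(37.62+6, 19.12+10) = Beta(43.62, 29.12).
Var = αβ/((α+β)²(α+β+1)) = 43.62·29.12/(72.74²·73.74) = 0.00325557; SD = √0.00325557 = 0.0571.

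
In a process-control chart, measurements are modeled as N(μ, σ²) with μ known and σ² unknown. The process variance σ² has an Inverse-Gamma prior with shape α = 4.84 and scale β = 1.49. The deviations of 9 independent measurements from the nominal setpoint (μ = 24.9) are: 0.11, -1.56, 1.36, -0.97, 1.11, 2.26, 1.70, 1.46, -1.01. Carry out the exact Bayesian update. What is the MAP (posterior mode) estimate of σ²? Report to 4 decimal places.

0.9960

With known mean μ and an Inverse-Gamma(α, β) prior on σ², the Normal likelihood is conjugate: posterior is Inv-Gamma(α + n/2, β + Σ(xᵢ−μ)²/2).
Σ(xᵢ−μ)² = (0.11)² + (-1.56)² + (1.36)² + (-0.97)² + (1.11)² + (2.26)² + (1.70)² + (1.46)² + (-1.01)² = 17.6176.
Posterior: Inv-Gamma(4.84 + 9/2, 1.49 + 17.6176/2) = Inv-Gamma(9.34, 10.29880).
Mode = β/(α+1) = 10.29880/10.34 = 0.9960.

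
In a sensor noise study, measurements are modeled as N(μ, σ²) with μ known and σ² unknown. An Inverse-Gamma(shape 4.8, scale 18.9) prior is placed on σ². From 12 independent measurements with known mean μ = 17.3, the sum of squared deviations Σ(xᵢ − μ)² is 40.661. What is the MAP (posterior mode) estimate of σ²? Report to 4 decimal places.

3.3246

With known mean μ and an Inverse-Gamma(α, β) prior on σ², the Normal likelihood is conjugate: posterior is Inv-Gamma(α + n/2, β + Σ(xᵢ−μ)²/2).
Posterior: Inv-Gamma(4.8 + 12/2, 18.9 + 40.661/2) = Inv-Gamma(10.80, 39.2305).
Mode = β/(α+1) = 39.2305/11.80 = 3.3246.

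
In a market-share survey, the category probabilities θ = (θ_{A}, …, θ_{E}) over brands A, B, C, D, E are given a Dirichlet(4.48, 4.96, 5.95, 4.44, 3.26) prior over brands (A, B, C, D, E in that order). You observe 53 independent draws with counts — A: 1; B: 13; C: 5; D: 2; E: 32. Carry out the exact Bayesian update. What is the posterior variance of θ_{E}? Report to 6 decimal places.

The Dirichlet prior is conjugate to the Multinomial likelihood: each posterior αⱼ = prior αⱼ + observed count nⱼ.
Posterior concentration: (5.48, 17.96, 10.95, 6.44, 35.26), total = 76.09.
Var[θ_j] = α_j(Σα−α_j)/((Σα)²(Σα+1)) = 35.26·40.83/(76.09²·77.09) = 0.003226.

0.003226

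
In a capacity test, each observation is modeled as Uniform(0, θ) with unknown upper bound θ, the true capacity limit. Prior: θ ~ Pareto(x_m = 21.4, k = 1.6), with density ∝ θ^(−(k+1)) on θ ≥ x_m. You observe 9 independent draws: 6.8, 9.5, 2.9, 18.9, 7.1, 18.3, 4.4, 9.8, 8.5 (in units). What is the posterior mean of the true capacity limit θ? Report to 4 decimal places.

23.6292

A Pareto(scale x_m, shape k) prior on the upper bound θ of Uniform(0, θ) is conjugate: posterior is Pareto(max(x_m, max xᵢ), k + n).
Sample maximum = 18.9; prior scale x_m = 21.4 → posterior scale = max = 21.4.
Posterior shape = 1.6 + 9 = 10.6.
E[θ|data] = k·x_m/(k−1) = 10.6·21.4/9.6 = 23.6292.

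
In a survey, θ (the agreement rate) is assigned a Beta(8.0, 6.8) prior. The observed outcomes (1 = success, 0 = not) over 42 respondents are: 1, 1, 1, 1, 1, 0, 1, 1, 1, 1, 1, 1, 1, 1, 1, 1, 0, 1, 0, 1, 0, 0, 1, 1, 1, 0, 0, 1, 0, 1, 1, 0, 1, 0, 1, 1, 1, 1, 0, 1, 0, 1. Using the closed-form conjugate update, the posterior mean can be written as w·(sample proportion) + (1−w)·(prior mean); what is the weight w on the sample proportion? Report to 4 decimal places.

The Beta prior is conjugate to a Binomial/Bernoulli likelihood; the update adds successes to α and failures to β.
Posterior mean = (α₀+k)/(α₀+β₀+n) = [n/(α₀+β₀+n)]·(k/n) + [(α₀+β₀)/(α₀+β₀+n)]·α₀/(α₀+β₀), so only n and the prior enter the weight.
The weight on the data is w = n/(α₀+β₀+n) = 42/(8.0+6.8+42) = 42/56.8 = 0.7394.

0.7394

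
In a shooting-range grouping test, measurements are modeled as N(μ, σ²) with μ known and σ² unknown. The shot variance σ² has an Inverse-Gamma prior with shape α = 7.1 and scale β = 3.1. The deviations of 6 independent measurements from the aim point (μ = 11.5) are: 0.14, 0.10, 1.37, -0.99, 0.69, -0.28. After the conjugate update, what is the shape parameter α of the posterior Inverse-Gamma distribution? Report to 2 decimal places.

With known mean μ and an Inverse-Gamma(α, β) prior on σ², the Normal likelihood is conjugate: posterior is Inv-Gamma(α + n/2, β + Σ(xᵢ−μ)²/2).
Σ(xᵢ−μ)² = (0.14)² + (0.10)² + (1.37)² + (-0.99)² + (0.69)² + (-0.28)² = 3.4411.
Posterior: Inv-Gamma(7.1 + 6/2, 3.1 + 3.4411/2) = Inv-Gamma(10.10, 4.82055).
Posterior α = 10.10.

10.10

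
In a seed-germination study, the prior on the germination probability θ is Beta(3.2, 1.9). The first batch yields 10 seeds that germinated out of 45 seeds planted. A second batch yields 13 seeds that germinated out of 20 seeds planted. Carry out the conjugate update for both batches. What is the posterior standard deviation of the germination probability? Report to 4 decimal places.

The Beta prior is conjugate to a Binomial/Bernoulli likelihood; the update adds successes to α and failures to β.
After batch 1: Beta(3.2+10, 1.9+35) = Beta(13.2, 36.9).
After batch 2: Beta(13.2+13, 36.9+7) = Beta(26.2, 43.9).
Var = αβ/((α+β)²(α+β+1)) = 26.2·43.9/(70.1²·71.1) = 0.00329200; SD = √0.00329200 = 0.0574.

0.0574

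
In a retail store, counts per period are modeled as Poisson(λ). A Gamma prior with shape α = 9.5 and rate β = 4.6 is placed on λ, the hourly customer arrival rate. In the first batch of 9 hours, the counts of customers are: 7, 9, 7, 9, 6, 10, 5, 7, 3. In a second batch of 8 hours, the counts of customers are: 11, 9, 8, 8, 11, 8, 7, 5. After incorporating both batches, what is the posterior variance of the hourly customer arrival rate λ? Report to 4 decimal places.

With a Gamma(shape α, rate β) prior, the Poisson likelihood is conjugate: the posterior is Gamma(α + ΣXᵢ, β + n).
Batch 1: sum of counts S = 63 over n = 9 hours.
After batch 1: Gamma(α+S, β+n) = Gamma(9.5+63, 4.6+9) = Gamma(72.5, 13.6).
Batch 2: sum of counts S = 67 over n = 8 hours.
After batch 2: Gamma(α+S, β+n) = Gamma(72.5+67, 13.6+8) = Gamma(139.5, 21.6).
Var = α/β² = 139.5/21.6² = 0.2990.

0.2990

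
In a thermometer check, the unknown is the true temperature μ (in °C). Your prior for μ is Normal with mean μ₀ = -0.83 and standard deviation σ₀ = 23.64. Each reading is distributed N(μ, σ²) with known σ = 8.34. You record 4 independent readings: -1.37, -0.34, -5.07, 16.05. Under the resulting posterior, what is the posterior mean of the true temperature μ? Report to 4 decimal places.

2.2225

For Normal data with known variance σ², a Normal(μ₀, σ₀²) prior on μ is conjugate. Posterior precision = 1/σ₀² + n/σ²; posterior mean is the precision-weighted average of μ₀ and x̄.
Σxᵢ = (-1.37) + (-0.34) + (-5.07) + 16.05 = 9.27, so n·x̄ = 9.27.
σ₀² = 23.64² = 558.8496, σ² = 8.34² = 69.5556; σ² + n·σ₀² = 69.5556 + 4·558.8496 = 2304.954.
Posterior mean = (μ₀/σ₀² + n·x̄/σ²)/(1/σ₀² + n/σ²) = (σ²·μ₀ + σ₀²·n·x̄)/(σ² + n·σ₀²) = (69.5556·(-0.83) + 558.8496·9.27)/2304.954 = 5122.804644/2304.954 = 2.2225.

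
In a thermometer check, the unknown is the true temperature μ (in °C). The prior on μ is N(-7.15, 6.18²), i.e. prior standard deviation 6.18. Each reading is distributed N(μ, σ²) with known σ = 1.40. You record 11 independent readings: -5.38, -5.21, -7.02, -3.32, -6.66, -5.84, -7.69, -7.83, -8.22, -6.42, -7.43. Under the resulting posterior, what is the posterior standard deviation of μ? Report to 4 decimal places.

0.4211

For Normal data with known variance σ², a Normal(μ₀, σ₀²) prior on μ is conjugate. Posterior precision = 1/σ₀² + n/σ²; posterior mean is the precision-weighted average of μ₀ and x̄.
σ₀² = 6.18² = 38.1924, σ² = 1.40² = 1.96; σ² + n·σ₀² = 1.96 + 11·38.1924 = 422.0764.
Posterior precision = 1/σ₀² + n/σ² = 1/38.1924 + 11/1.96 = (σ² + n·σ₀²)/(σ₀²σ²) = 422.0764/(38.1924·1.96); posterior variance σₙ² = σ₀²σ²/(σ² + n·σ₀²) = 38.1924·1.96/422.0764 = 0.177354.
Posterior SD = √σₙ² = √(38.1924·1.96/422.0764) = 0.4211.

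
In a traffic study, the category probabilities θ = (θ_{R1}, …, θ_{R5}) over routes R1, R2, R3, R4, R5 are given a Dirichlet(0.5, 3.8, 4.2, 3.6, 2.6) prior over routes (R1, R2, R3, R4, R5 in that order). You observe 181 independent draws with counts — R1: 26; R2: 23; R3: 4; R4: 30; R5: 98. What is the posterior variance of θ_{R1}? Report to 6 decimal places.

0.000595

The Dirichlet prior is conjugate to the Multinomial likelihood: each posterior αⱼ = prior αⱼ + observed count nⱼ.
Posterior concentration: (26.5, 26.8, 8.2, 33.6, 100.6), total = 195.7.
Var[θ_j] = α_j(Σα−α_j)/((Σα)²(Σα+1)) = 26.5·169.2/(195.7²·196.7) = 0.000595.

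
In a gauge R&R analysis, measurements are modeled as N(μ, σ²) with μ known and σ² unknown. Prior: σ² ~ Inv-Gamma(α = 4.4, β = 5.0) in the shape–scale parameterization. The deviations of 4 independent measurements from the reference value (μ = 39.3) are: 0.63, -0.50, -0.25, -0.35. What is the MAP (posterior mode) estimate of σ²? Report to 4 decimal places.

With known mean μ and an Inverse-Gamma(α, β) prior on σ², the Normal likelihood is conjugate: posterior is Inv-Gamma(α + n/2, β + Σ(xᵢ−μ)²/2).
Σ(xᵢ−μ)² = (0.63)² + (-0.50)² + (-0.25)² + (-0.35)² = 0.8319.
Posterior: Inv-Gamma(4.4 + 4/2, 5.0 + 0.8319/2) = Inv-Gamma(6.40, 5.41595).
Mode = β/(α+1) = 5.41595/7.40 = 0.7319.

0.7319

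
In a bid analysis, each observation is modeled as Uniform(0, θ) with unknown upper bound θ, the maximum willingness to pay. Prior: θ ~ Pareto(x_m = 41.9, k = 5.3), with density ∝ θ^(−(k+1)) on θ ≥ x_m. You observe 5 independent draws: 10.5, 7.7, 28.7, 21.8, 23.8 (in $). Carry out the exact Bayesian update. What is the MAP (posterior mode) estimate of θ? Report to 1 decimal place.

A Pareto(scale x_m, shape k) prior on the upper bound θ of Uniform(0, θ) is conjugate: posterior is Pareto(max(x_m, max xᵢ), k + n).
Sample maximum = 28.7; prior scale x_m = 41.9 → posterior scale = max = 41.9.
Posterior shape = 5.3 + 5 = 10.3.
The Pareto density is decreasing on [x_m, ∞), so the mode is x_m = 41.9.

41.9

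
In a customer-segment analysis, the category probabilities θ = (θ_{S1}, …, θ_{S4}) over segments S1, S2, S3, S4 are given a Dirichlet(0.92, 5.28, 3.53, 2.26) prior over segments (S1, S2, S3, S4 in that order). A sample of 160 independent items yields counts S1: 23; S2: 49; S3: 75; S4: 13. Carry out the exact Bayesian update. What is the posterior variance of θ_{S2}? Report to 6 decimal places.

The Dirichlet prior is conjugate to the Multinomial likelihood: each posterior αⱼ = prior αⱼ + observed count nⱼ.
Posterior concentration: (23.92, 54.28, 78.53, 15.26), total = 171.99.
Var[θ_j] = α_j(Σα−α_j)/((Σα)²(Σα+1)) = 54.28·117.71/(171.99²·172.99) = 0.001249.

0.001249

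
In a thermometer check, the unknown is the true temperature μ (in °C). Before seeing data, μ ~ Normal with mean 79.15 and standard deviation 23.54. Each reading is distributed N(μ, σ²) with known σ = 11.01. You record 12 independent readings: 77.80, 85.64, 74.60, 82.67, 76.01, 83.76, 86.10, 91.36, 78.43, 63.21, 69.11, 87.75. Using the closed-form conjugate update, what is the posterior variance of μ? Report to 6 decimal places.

9.920821

For Normal data with known variance σ², a Normal(μ₀, σ₀²) prior on μ is conjugate. Posterior precision = 1/σ₀² + n/σ²; posterior mean is the precision-weighted average of μ₀ and x̄.
σ₀² = 23.54² = 554.1316, σ² = 11.01² = 121.2201; σ² + n·σ₀² = 121.2201 + 12·554.1316 = 6770.7993.
Posterior precision = 1/σ₀² + n/σ² = 1/554.1316 + 12/121.2201 = (σ² + n·σ₀²)/(σ₀²σ²) = 6770.7993/(554.1316·121.2201); posterior variance σₙ² = σ₀²σ²/(σ² + n·σ₀²) = 554.1316·121.2201/6770.7993 = 9.920821.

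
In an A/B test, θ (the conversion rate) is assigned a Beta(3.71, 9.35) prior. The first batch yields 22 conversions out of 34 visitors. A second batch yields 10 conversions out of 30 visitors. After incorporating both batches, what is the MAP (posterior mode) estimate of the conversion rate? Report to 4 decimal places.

0.4624

The Beta prior is conjugate to a Binomial/Bernoulli likelihood; the update adds successes to α and failures to β.
After batch 1: Beta(3.71+22, 9.35+12) = Beta(25.71, 21.35).
After batch 2: Beta(25.71+10, 21.35+20) = Beta(35.71, 41.35).
Mode of Beta(a,b) for a,b>1 is (a−1)/(a+b−2) = 34.71/75.06 = 0.4624.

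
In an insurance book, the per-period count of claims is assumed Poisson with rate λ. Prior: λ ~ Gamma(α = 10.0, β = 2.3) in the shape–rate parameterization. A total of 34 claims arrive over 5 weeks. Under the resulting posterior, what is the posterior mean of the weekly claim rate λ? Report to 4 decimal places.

With a Gamma(shape α, rate β) prior, the Poisson likelihood is conjugate: the posterior is Gamma(α + ΣXᵢ, β + n).
Posterior: Gamma(α+S, β+n) = Gamma(10.0+34, 2.3+5) = Gamma(44.0, 7.3).
Posterior mean = α/β = 44.0/7.3 = 6.0274.

6.0274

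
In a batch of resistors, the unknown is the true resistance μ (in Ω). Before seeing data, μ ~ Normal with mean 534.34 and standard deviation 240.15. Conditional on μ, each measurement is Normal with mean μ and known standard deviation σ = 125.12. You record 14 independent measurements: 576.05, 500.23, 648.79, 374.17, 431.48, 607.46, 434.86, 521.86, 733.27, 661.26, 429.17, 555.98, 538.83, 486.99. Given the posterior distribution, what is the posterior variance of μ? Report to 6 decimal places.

For Normal data with known variance σ², a Normal(μ₀, σ₀²) prior on μ is conjugate. Posterior precision = 1/σ₀² + n/σ²; posterior mean is the precision-weighted average of μ₀ and x̄.
σ₀² = 240.15² = 57672.0225, σ² = 125.12² = 15655.0144; σ² + n·σ₀² = 15655.0144 + 14·57672.0225 = 823063.3294.
Posterior precision = 1/σ₀² + n/σ² = 1/57672.0225 + 14/15655.0144 = (σ² + n·σ₀²)/(σ₀²σ²) = 823063.3294/(57672.0225·15655.0144); posterior variance σₙ² = σ₀²σ²/(σ² + n·σ₀²) = 57672.0225·15655.0144/823063.3294 = 1096.946384.

1096.946384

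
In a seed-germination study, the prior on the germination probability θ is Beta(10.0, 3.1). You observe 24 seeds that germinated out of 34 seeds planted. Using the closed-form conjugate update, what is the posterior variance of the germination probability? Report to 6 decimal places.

0.004174

The Beta prior is conjugate to a Binomial/Bernoulli likelihood; the update adds successes to α and failures to β.
Posterior: Beta(α+k, β+n−k) = Beta(10.0+24, 3.1+10) = Beta(34.0, 13.1).
Var = αβ/((α+β)²(α+β+1)) = 34.0·13.1/(47.1²·48.1) = 0.004174.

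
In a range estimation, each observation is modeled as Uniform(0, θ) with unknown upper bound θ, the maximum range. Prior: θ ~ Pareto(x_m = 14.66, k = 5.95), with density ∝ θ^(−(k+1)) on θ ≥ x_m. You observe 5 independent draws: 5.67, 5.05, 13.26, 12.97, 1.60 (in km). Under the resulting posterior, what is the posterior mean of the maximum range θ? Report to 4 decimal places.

16.1334

A Pareto(scale x_m, shape k) prior on the upper bound θ of Uniform(0, θ) is conjugate: posterior is Pareto(max(x_m, max xᵢ), k + n).
Sample maximum = 13.26; prior scale x_m = 14.66 → posterior scale = max = 14.66.
Posterior shape = 5.95 + 5 = 10.95.
E[θ|data] = k·x_m/(k−1) = 10.95·14.66/9.95 = 16.1334.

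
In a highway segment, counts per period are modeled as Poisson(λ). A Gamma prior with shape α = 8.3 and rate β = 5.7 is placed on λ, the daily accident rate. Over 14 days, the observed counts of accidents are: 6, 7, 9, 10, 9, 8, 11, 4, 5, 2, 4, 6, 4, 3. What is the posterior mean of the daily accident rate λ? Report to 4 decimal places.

4.8883

With a Gamma(shape α, rate β) prior, the Poisson likelihood is conjugate: the posterior is Gamma(α + ΣXᵢ, β + n).
Sum of counts S = 88 over n = 14 days.
Posterior: Gamma(α+S, β+n) = Gamma(8.3+88, 5.7+14) = Gamma(96.3, 19.7).
Posterior mean = α/β = 96.3/19.7 = 4.8883.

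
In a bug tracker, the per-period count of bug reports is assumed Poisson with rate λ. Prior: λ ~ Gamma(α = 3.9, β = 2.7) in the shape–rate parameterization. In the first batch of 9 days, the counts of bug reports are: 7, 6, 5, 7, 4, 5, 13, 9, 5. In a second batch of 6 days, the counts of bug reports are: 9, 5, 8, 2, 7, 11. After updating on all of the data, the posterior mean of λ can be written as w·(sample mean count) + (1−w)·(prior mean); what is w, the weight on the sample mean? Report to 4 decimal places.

With a Gamma(shape α, rate β) prior, the Poisson likelihood is conjugate: the posterior is Gamma(α + ΣXᵢ, β + n).
Total number of days: n = 9 + 6 = 15.
Posterior mean = (α₀+S)/(β₀+n) = [n/(β₀+n)]·(S/n) + [β₀/(β₀+n)]·(α₀/β₀), so only n and β₀ enter the weight.
Weight on data w = n/(β₀+n) = 15/(2.7+15) = 15/17.7 = 0.8475.

0.8475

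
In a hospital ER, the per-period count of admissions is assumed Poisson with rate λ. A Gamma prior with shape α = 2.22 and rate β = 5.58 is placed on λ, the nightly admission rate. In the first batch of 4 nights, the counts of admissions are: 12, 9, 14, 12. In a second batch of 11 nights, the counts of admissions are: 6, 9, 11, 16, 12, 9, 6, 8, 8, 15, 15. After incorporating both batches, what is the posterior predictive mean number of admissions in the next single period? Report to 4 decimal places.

With a Gamma(shape α, rate β) prior, the Poisson likelihood is conjugate: the posterior is Gamma(α + ΣXᵢ, β + n).
Batch 1: sum of counts S = 47 over n = 4 nights.
After batch 1: Gamma(α+S, β+n) = Gamma(2.22+47, 5.58+4) = Gamma(49.22, 9.58).
Batch 2: sum of counts S = 115 over n = 11 nights.
After batch 2: Gamma(α+S, β+n) = Gamma(49.22+115, 9.58+11) = Gamma(164.22, 20.58).
The predictive distribution for one future period is NegBinom with mean α/β = 7.9796.

7.9796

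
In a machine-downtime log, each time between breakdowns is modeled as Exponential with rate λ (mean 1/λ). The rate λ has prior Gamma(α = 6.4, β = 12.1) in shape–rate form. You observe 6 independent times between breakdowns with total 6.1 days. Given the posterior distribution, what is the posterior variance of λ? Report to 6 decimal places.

0.037435

With a Gamma(shape α, rate β) prior on the exponential rate λ, the posterior after n observations with total T = Σxᵢ is Gamma(α+n, β+T).
Posterior: Gamma(6.4+6, 12.1+6.1) = Gamma(12.4, 18.2).
Var = α/β² = 0.037435.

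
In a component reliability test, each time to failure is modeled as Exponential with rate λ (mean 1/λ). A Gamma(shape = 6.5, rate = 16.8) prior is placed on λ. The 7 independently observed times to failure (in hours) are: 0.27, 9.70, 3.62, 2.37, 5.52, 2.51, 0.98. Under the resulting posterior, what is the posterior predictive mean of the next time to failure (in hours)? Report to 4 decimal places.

With a Gamma(shape α, rate β) prior on the exponential rate λ, the posterior after n observations with total T = Σxᵢ is Gamma(α+n, β+T).
Sum of observations T = 24.97 hours; n = 7.
Posterior: Gamma(6.5+7, 16.8+24.97) = Gamma(13.5, 41.77).
The predictive distribution for the next observation is Lomax; its mean is β/(α−1) = 41.77/12.5 = 3.3416.

3.3416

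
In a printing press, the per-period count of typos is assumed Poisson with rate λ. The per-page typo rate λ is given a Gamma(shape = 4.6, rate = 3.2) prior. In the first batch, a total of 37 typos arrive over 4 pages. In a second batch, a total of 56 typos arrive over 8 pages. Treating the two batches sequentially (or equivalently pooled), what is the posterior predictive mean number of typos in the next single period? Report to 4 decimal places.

6.4211

With a Gamma(shape α, rate β) prior, the Poisson likelihood is conjugate: the posterior is Gamma(α + ΣXᵢ, β + n).
After batch 1: Gamma(α+S, β+n) = Gamma(4.6+37, 3.2+4) = Gamma(41.6, 7.2).
After batch 2: Gamma(α+S, β+n) = Gamma(41.6+56, 7.2+8) = Gamma(97.6, 15.2).
The predictive distribution for one future period is NegBinom with mean α/β = 6.4211.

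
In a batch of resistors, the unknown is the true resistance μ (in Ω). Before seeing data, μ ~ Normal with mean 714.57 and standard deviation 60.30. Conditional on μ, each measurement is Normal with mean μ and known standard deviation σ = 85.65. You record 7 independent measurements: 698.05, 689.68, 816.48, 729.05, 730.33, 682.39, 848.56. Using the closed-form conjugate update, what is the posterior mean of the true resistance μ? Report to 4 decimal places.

735.9229

For Normal data with known variance σ², a Normal(μ₀, σ₀²) prior on μ is conjugate. Posterior precision = 1/σ₀² + n/σ²; posterior mean is the precision-weighted average of μ₀ and x̄.
Σxᵢ = 698.05 + 689.68 + 816.48 + 729.05 + 730.33 + 682.39 + 848.56 = 5194.54, so n·x̄ = 5194.54.
σ₀² = 60.30² = 3636.09, σ² = 85.65² = 7335.9225; σ² + n·σ₀² = 7335.9225 + 7·3636.09 = 32788.5525.
Posterior mean = (μ₀/σ₀² + n·x̄/σ²)/(1/σ₀² + n/σ²) = (σ²·μ₀ + σ₀²·n·x̄)/(σ² + n·σ₀²) = (7335.9225·714.57 + 3636.09·5194.54)/32788.5525 = 24129845.089425/32788.5525 = 735.9229.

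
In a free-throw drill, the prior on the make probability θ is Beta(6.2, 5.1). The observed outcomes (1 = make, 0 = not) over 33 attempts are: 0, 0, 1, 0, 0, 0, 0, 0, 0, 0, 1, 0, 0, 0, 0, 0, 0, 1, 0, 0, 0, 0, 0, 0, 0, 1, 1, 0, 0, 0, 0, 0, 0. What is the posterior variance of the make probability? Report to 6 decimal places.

The Beta prior is conjugate to a Binomial/Bernoulli likelihood; the update adds successes to α and failures to β.
Posterior: Beta(α+k, β+n−k) = Beta(6.2+5, 5.1+28) = Beta(11.2, 33.1).
Var = αβ/((α+β)²(α+β+1)) = 11.2·33.1/(44.3²·45.3) = 0.004170.

0.004170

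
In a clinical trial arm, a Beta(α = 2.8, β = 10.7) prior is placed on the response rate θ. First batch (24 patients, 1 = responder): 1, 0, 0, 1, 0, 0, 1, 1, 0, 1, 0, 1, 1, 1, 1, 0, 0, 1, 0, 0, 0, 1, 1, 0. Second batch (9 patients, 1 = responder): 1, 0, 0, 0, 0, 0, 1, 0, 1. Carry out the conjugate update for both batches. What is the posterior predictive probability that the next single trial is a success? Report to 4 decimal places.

The Beta prior is conjugate to a Binomial/Bernoulli likelihood; the update adds successes to α and failures to β.
After batch 1: Beta(2.8+12, 10.7+12) = Beta(14.8, 22.7).
After batch 2: Beta(14.8+3, 22.7+6) = Beta(17.8, 28.7).
For a single future Bernoulli trial, P(success | data) = α/(α+β) = 0.3828.

0.3828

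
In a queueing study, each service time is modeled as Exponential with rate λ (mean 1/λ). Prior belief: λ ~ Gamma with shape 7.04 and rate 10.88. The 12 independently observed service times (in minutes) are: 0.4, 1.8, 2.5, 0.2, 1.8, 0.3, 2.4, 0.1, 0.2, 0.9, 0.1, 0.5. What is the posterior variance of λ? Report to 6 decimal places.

With a Gamma(shape α, rate β) prior on the exponential rate λ, the posterior after n observations with total T = Σxᵢ is Gamma(α+n, β+T).
Sum of observations T = 11.2 minutes; n = 12.
Posterior: Gamma(7.04+12, 10.88+11.2) = Gamma(19.04, 22.08).
Var = α/β² = 0.039054.

0.039054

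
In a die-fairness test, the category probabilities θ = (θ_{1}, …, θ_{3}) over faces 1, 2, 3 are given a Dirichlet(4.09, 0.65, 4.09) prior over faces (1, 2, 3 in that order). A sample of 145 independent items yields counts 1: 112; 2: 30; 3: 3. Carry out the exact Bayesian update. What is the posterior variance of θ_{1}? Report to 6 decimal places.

0.001196

The Dirichlet prior is conjugate to the Multinomial likelihood: each posterior αⱼ = prior αⱼ + observed count nⱼ.
Posterior concentration: (116.09, 30.65, 7.09), total = 153.83.
Var[θ_j] = α_j(Σα−α_j)/((Σα)²(Σα+1)) = 116.09·37.74/(153.83²·154.83) = 0.001196.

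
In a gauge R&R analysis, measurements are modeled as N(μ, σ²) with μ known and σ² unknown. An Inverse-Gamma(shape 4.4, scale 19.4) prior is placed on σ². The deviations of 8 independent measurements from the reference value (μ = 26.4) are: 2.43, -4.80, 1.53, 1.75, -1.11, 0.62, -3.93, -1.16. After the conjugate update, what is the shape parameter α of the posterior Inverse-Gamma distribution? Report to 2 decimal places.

With known mean μ and an Inverse-Gamma(α, β) prior on σ², the Normal likelihood is conjugate: posterior is Inv-Gamma(α + n/2, β + Σ(xᵢ−μ)²/2).
Σ(xᵢ−μ)² = (2.43)² + (-4.80)² + (1.53)² + (1.75)² + (-1.11)² + (0.62)² + (-3.93)² + (-1.16)² = 52.7553.
Posterior: Inv-Gamma(4.4 + 8/2, 19.4 + 52.7553/2) = Inv-Gamma(8.40, 45.77765).
Posterior α = 8.40.

8.40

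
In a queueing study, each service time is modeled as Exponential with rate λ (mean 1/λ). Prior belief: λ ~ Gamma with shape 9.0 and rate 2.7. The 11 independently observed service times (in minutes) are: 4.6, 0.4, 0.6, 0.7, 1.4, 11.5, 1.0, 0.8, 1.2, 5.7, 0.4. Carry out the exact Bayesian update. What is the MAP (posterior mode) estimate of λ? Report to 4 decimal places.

0.6129

With a Gamma(shape α, rate β) prior on the exponential rate λ, the posterior after n observations with total T = Σxᵢ is Gamma(α+n, β+T).
Sum of observations T = 28.3 minutes; n = 11.
Posterior: Gamma(9.0+11, 2.7+28.3) = Gamma(20.0, 31.0).
Mode = (α−1)/β = 0.6129.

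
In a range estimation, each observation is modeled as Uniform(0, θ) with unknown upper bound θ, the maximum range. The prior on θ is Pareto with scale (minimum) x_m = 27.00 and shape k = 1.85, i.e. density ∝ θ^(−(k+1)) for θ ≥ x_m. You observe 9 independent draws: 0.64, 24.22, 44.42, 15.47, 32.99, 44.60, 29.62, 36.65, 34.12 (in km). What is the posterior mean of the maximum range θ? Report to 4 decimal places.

A Pareto(scale x_m, shape k) prior on the upper bound θ of Uniform(0, θ) is conjugate: posterior is Pareto(max(x_m, max xᵢ), k + n).
Sample maximum = 44.60; prior scale x_m = 27.00 → posterior scale = max = 44.60.
Posterior shape = 1.85 + 9 = 10.85.
E[θ|data] = k·x_m/(k−1) = 10.85·44.60/9.85 = 49.1279.

49.1279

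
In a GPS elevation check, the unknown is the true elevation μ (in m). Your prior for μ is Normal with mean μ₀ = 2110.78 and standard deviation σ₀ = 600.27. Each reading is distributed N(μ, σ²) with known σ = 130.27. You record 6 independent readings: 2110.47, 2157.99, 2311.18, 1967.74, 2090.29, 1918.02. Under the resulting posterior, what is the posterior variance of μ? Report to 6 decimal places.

For Normal data with known variance σ², a Normal(μ₀, σ₀²) prior on μ is conjugate. Posterior precision = 1/σ₀² + n/σ²; posterior mean is the precision-weighted average of μ₀ and x̄.
σ₀² = 600.27² = 360324.0729, σ² = 130.27² = 16970.2729; σ² + n·σ₀² = 16970.2729 + 6·360324.0729 = 2178914.7103.
Posterior precision = 1/σ₀² + n/σ² = 1/360324.0729 + 6/16970.2729 = (σ² + n·σ₀²)/(σ₀²σ²) = 2178914.7103/(360324.0729·16970.2729); posterior variance σₙ² = σ₀²σ²/(σ² + n·σ₀²) = 360324.0729·16970.2729/2178914.7103 = 2806.350253.

2806.350253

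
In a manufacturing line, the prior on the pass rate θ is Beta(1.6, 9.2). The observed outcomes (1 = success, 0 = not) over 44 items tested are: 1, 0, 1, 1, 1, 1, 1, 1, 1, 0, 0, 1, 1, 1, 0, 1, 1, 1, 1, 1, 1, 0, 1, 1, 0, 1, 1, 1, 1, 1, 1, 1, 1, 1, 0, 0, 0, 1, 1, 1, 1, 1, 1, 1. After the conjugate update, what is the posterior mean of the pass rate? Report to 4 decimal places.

0.6679

The Beta prior is conjugate to a Binomial/Bernoulli likelihood; the update adds successes to α and failures to β.
Posterior: Beta(α+k, β+n−k) = Beta(1.6+35, 9.2+9) = Beta(36.6, 18.2).
Posterior mean = α/(α+β) = 36.6/54.8 = 0.6679.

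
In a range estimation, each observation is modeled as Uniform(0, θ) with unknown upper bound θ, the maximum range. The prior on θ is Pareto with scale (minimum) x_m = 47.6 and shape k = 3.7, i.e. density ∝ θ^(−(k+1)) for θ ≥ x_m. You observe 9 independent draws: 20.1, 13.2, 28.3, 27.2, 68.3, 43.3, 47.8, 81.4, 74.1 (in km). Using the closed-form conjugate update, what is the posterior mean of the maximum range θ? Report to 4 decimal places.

88.3573

A Pareto(scale x_m, shape k) prior on the upper bound θ of Uniform(0, θ) is conjugate: posterior is Pareto(max(x_m, max xᵢ), k + n).
Sample maximum = 81.4; prior scale x_m = 47.6 → posterior scale = max = 81.4.
Posterior shape = 3.7 + 9 = 12.7.
E[θ|data] = k·x_m/(k−1) = 12.7·81.4/11.7 = 88.3573.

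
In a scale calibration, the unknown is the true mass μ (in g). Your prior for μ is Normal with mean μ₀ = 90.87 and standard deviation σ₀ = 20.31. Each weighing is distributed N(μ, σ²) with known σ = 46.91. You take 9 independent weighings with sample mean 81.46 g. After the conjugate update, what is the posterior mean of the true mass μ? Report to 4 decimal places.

For Normal data with known variance σ², a Normal(μ₀, σ₀²) prior on μ is conjugate. Posterior precision = 1/σ₀² + n/σ²; posterior mean is the precision-weighted average of μ₀ and x̄.
n·x̄ = 9·81.46 = 733.14.
σ₀² = 20.31² = 412.4961, σ² = 46.91² = 2200.5481; σ² + n·σ₀² = 2200.5481 + 9·412.4961 = 5913.013.
Posterior mean = (μ₀/σ₀² + n·x̄/σ²)/(1/σ₀² + n/σ²) = (σ²·μ₀ + σ₀²·n·x̄)/(σ² + n·σ₀²) = (2200.5481·90.87 + 412.4961·733.14)/5913.013 = 502381.196601/5913.013 = 84.9620.

84.9620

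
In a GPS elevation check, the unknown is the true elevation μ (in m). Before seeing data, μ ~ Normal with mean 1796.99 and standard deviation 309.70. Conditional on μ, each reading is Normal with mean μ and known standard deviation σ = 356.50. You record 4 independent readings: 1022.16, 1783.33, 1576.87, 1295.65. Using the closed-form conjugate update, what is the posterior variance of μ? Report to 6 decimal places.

For Normal data with known variance σ², a Normal(μ₀, σ₀²) prior on μ is conjugate. Posterior precision = 1/σ₀² + n/σ²; posterior mean is the precision-weighted average of μ₀ and x̄.
σ₀² = 309.70² = 95914.09, σ² = 356.50² = 127092.25; σ² + n·σ₀² = 127092.25 + 4·95914.09 = 510748.61.
Posterior precision = 1/σ₀² + n/σ² = 1/95914.09 + 4/127092.25 = (σ² + n·σ₀²)/(σ₀²σ²) = 510748.61/(95914.09·127092.25); posterior variance σₙ² = σ₀²σ²/(σ² + n·σ₀²) = 95914.09·127092.25/510748.61 = 23866.805051.

23866.805051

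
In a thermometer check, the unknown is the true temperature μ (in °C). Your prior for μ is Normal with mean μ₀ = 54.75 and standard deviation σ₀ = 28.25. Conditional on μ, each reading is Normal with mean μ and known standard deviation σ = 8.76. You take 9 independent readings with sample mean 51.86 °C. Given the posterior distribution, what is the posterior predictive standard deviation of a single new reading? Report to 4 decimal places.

9.2290

For Normal data with known variance σ², a Normal(μ₀, σ₀²) prior on μ is conjugate. Posterior precision = 1/σ₀² + n/σ²; posterior mean is the precision-weighted average of μ₀ and x̄.
σ₀² = 28.25² = 798.0625, σ² = 8.76² = 76.7376; σ² + n·σ₀² = 76.7376 + 9·798.0625 = 7259.3001.
Posterior precision = 1/σ₀² + n/σ² = 1/798.0625 + 9/76.7376 = (σ² + n·σ₀²)/(σ₀²σ²) = 7259.3001/(798.0625·76.7376); posterior variance σₙ² = σ₀²σ²/(σ² + n·σ₀²) = 798.0625·76.7376/7259.3001 = 8.436268.
Predictive variance for one new observation = σₙ² + σ² = 798.0625·76.7376/7259.3001 + 76.7376 = σ²·(σ₀² + 7259.3001)/7259.3001 = 76.7376·8057.3626/7259.3001 = 85.173868; SD = √(76.7376·8057.3626/7259.3001) = 9.2290.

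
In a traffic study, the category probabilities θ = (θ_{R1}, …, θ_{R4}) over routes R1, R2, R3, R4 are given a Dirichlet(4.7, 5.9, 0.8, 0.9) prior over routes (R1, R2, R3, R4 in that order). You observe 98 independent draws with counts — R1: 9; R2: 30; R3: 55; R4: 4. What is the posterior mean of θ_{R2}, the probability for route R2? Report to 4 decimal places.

The Dirichlet prior is conjugate to the Multinomial likelihood: each posterior αⱼ = prior αⱼ + observed count nⱼ.
Posterior concentration: (13.7, 35.9, 55.8, 4.9), total = 110.3.
E[θ_{R2}|data] = α_{R2}/Σα = 35.9/110.3 = 0.3255.

0.3255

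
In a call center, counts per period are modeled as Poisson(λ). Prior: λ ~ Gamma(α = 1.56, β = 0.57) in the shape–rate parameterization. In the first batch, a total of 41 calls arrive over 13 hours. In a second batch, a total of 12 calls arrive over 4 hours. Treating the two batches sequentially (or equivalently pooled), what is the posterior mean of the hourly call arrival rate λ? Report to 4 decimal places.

With a Gamma(shape α, rate β) prior, the Poisson likelihood is conjugate: the posterior is Gamma(α + ΣXᵢ, β + n).
After batch 1: Gamma(α+S, β+n) = Gamma(1.56+41, 0.57+13) = Gamma(42.56, 13.57).
After batch 2: Gamma(α+S, β+n) = Gamma(42.56+12, 13.57+4) = Gamma(54.56, 17.57).
Posterior mean = α/β = 54.56/17.57 = 3.1053.

3.1053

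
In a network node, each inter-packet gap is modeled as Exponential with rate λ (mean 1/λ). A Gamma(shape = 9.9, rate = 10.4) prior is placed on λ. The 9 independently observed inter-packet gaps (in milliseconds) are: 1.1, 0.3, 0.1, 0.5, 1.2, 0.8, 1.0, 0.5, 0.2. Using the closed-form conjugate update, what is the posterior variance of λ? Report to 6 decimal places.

With a Gamma(shape α, rate β) prior on the exponential rate λ, the posterior after n observations with total T = Σxᵢ is Gamma(α+n, β+T).
Sum of observations T = 5.7 milliseconds; n = 9.
Posterior: Gamma(9.9+9, 10.4+5.7) = Gamma(18.9, 16.1).
Var = α/β² = 0.072914.

0.072914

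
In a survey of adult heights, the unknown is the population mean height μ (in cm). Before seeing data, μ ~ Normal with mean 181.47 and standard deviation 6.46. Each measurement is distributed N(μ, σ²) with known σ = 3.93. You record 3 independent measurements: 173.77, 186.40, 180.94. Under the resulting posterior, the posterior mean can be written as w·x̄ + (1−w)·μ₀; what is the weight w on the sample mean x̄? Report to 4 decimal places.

For Normal data with known variance σ², a Normal(μ₀, σ₀²) prior on μ is conjugate. Posterior precision = 1/σ₀² + n/σ²; posterior mean is the precision-weighted average of μ₀ and x̄.
σ₀² = 6.46² = 41.7316, σ² = 3.93² = 15.4449. Prior precision 1/σ₀² = 1/41.7316; data precision n/σ² = 3/15.4449.
w = (n/σ²)/(1/σ₀² + n/σ²) = n·σ₀²/(σ² + n·σ₀²) = 3·41.7316/(15.4449 + 3·41.7316) = 125.1948/140.6397 = 0.8902.

0.8902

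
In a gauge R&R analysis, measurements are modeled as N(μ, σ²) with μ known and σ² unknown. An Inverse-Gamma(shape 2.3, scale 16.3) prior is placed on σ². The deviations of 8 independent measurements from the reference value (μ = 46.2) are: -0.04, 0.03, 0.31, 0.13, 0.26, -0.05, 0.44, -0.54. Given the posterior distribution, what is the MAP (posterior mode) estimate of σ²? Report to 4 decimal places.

With known mean μ and an Inverse-Gamma(α, β) prior on σ², the Normal likelihood is conjugate: posterior is Inv-Gamma(α + n/2, β + Σ(xᵢ−μ)²/2).
Σ(xᵢ−μ)² = (-0.04)² + (0.03)² + (0.31)² + (0.13)² + (0.26)² + (-0.05)² + (0.44)² + (-0.54)² = 0.6708.
Posterior: Inv-Gamma(2.3 + 8/2, 16.3 + 0.6708/2) = Inv-Gamma(6.30, 16.63540).
Mode = β/(α+1) = 16.63540/7.30 = 2.2788.

2.2788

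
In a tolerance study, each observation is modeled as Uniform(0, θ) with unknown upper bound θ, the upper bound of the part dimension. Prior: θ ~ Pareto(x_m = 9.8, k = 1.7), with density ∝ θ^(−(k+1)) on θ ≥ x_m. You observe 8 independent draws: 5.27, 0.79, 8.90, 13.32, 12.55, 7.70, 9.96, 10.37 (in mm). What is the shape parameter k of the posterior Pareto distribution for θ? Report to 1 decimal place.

A Pareto(scale x_m, shape k) prior on the upper bound θ of Uniform(0, θ) is conjugate: posterior is Pareto(max(x_m, max xᵢ), k + n).
Sample maximum = 13.32; prior scale x_m = 9.8 → posterior scale = max = 13.32.
Posterior shape = 1.7 + 8 = 9.7.
Posterior shape k = 9.7.

9.7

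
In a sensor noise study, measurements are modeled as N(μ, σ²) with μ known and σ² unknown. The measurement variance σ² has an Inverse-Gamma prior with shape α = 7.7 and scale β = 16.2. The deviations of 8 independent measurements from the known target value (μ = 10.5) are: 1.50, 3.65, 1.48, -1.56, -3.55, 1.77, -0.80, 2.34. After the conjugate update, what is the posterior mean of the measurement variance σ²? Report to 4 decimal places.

3.4789

With known mean μ and an Inverse-Gamma(α, β) prior on σ², the Normal likelihood is conjugate: posterior is Inv-Gamma(α + n/2, β + Σ(xᵢ−μ)²/2).
Σ(xᵢ−μ)² = (1.50)² + (3.65)² + (1.48)² + (-1.56)² + (-3.55)² + (1.77)² + (-0.80)² + (2.34)² = 42.0475.
Posterior: Inv-Gamma(7.7 + 8/2, 16.2 + 42.0475/2) = Inv-Gamma(11.70, 37.22375).
E[σ²|data] = β/(α−1) = 37.22375/10.70 = 3.4789.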